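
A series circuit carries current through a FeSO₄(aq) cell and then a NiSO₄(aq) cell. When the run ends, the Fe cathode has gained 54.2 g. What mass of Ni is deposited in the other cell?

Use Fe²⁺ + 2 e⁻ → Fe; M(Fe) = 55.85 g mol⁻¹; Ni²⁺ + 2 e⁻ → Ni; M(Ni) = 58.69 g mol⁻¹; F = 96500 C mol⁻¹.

57.0 g

n(Fe) = 54.2 / 55.85 = 0.9705 mol.
Since Fe²⁺ + 2 e⁻ → Fe, n(e⁻) passed = 2 × 0.9705 = 1.941 mol.
Cells in series carry the same charge, so the same 1.941 mol of electrons passes through cell 2.
Ni²⁺ + 2 e⁻ → Ni, so n(Ni) = 1.941 / 2 = 0.9705 mol.
m(Ni) = 0.9705 × 58.69 = 57.0 g.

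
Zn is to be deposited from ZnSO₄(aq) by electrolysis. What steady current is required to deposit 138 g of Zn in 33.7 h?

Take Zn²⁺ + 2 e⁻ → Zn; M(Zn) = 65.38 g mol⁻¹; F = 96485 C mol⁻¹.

n(Zn) = 138 / 65.38 = 2.111 mol.
n(e⁻) = 2 × 2.111 = 4.221 mol.
Q = n(e⁻)·F = 4.221 × 96485 = 407300 C.
I = Q/t = 407300 / 121320 s = 3.36 A.

3.36 A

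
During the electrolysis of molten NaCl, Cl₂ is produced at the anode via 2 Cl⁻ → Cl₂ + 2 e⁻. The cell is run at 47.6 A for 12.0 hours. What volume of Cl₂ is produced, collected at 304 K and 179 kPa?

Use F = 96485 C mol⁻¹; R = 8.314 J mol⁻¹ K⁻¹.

150 L

Q = I·t = 47.60 A × 43200 s = 2056000 C.
n(e⁻) = Q/F = 2056000 / 96485 = 21.31 mol.
2 electrons are transferred per Cl₂ molecule, so n(Cl₂) = 21.31 / 2 = 10.66 mol.
V = nRT/P = (10.66 × 8.314 × 304) / (179 × 10³ Pa) = 0.150 m³ = 150 L.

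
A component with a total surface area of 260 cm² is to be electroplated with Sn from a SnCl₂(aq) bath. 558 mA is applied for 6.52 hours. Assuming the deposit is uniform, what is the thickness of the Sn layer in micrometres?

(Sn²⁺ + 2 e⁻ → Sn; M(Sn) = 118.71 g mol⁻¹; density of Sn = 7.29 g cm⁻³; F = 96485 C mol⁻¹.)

Q = I·t = 0.5580 × 23472 = 13100 C; n(e⁻) = 0.1357 mol.
n(Sn) = n(e⁻)/2 = 0.06787 mol, so m = 0.06787 × 118.71 = 8.057 g.
Volume = m/ρ = 8.057 / 7.29 = 1.105 cm³.
Thickness = V/A = 1.105 / 260 = 0.00425 cm = 42.5 μm.

42.5 μm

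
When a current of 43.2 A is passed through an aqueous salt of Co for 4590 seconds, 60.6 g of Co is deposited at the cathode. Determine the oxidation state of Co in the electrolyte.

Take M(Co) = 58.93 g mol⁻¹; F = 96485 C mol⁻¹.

Q = I·t = 43.20 A × 4590.0 s = 198300 C, so n(e⁻) = 198300/96485 = 2.055 mol.
n(Co) deposited = 60.6 / 58.93 = 1.028 mol.
Electrons per atom = n(e⁻)/n(Co) = 2.055 / 1.028 = 2.00 ≈ 2, so the ion is Co²⁺.

+2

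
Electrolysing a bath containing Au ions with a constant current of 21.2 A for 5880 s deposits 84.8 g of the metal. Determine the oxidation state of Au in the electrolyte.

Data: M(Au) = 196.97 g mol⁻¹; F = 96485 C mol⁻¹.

+3

Q = I·t = 21.20 A × 5880.0 s = 124700 C, so n(e⁻) = 124700/96485 = 1.292 mol.
n(Au) deposited = 84.8 / 196.97 = 0.4305 mol.
Electrons per atom = n(e⁻)/n(Au) = 1.292 / 0.4305 = 3.00 ≈ 3, so the ion is Au³⁺.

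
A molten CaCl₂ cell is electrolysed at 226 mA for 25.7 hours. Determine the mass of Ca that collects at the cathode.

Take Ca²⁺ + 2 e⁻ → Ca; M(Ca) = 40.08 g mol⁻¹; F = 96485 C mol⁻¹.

Q = I·t = 0.2260 A × 92520 s = 20910 C.
n(e⁻) = Q/F = 20910 / 96485 = 0.2167 mol.
Ca²⁺ + 2 e⁻ → Ca, so n(Ca) = n(e⁻)/2 = 0.1084 mol.
m = n·M = 0.1084 × 40.08 = 4.34 g.

4.34 g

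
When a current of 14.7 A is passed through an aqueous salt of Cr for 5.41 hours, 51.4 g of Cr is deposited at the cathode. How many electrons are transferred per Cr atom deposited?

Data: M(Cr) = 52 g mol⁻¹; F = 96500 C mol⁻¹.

3

Q = I·t = 14.70 A × 19476 s = 286300 C, so n(e⁻) = 286300/96500 = 2.967 mol.
n(Cr) deposited = 51.4 / 52 = 0.9885 mol.
Electrons per atom = n(e⁻)/n(Cr) = 2.967 / 0.9885 = 3.00 ≈ 3, so the ion is Cr³⁺.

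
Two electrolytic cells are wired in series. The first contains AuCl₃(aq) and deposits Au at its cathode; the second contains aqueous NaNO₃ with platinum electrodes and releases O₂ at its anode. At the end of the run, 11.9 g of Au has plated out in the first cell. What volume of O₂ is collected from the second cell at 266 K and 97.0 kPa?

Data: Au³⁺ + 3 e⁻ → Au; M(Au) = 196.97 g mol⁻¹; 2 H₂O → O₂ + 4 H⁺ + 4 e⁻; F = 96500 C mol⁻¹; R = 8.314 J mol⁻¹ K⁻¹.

1.03 L

n(Au) = 11.9 / 196.97 = 0.06042 mol, so n(e⁻) = 3 × 0.06042 = 0.1812 mol.
The cells are in series, so the same 0.1812 mol of electrons passes through the second cell.
2 H₂O → O₂ + 4 H⁺ + 4 e⁻ — 4 mol e⁻ per mol O₂, so n(O₂) = 0.1812/4 = 0.04531 mol.
V = nRT/P = (0.04531 × 8.314 × 266) / (97.0 × 10³) = 0.00103 m³ = 1.03 L.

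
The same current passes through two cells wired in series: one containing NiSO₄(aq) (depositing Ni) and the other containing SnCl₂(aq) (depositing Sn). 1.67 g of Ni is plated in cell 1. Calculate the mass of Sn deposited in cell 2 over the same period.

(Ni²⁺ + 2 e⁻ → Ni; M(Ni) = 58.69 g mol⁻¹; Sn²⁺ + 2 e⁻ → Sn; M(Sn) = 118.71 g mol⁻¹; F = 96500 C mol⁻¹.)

n(Ni) = 1.67 / 58.69 = 0.02845 mol.
Since Ni²⁺ + 2 e⁻ → Ni, n(e⁻) passed = 2 × 0.02845 = 0.05691 mol.
Cells in series carry the same charge, so the same 0.05691 mol of electrons passes through cell 2.
Sn²⁺ + 2 e⁻ → Sn, so n(Sn) = 0.05691 / 2 = 0.02845 mol.
m(Sn) = 0.02845 × 118.71 = 3.38 g.

3.38 g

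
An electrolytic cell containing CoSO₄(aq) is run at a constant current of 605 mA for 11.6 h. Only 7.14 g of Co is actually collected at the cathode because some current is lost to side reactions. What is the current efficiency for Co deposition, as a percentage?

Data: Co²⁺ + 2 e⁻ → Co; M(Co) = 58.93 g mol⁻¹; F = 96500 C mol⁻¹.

Q = I·t = 0.6050 × 41760 = 25260 C; n(e⁻) = 25260/96500 = 0.2618 mol.
Theoretical n(Co) = n(e⁻)/2 = 0.1309 mol, i.e. m_theo = 0.1309 × 58.93 = 7.714 g.
Efficiency = m_actual / m_theo = 7.14 / 7.714 = 92.6 %.

92.6 %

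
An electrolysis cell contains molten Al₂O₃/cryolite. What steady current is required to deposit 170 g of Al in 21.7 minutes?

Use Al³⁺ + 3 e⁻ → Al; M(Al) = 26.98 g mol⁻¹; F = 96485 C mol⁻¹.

n(Al) = 170 / 26.98 = 6.301 mol.
n(e⁻) = 3 × 6.301 = 18.90 mol.
Q = n(e⁻)·F = 18.90 × 96485 = 1824000 C.
I = Q/t = 1824000 / 1302.0 s = 1400 A.

1400 A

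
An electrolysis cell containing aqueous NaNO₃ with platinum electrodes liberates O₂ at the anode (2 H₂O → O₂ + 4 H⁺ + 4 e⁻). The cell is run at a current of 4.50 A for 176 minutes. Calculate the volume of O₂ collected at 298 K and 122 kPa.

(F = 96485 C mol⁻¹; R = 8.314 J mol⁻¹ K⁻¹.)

2.50 L

Q = I·t = 4.500 A × 10560 s = 47520 C.
n(e⁻) = Q/F = 47520 / 96485 = 0.4925 mol.
4 electrons are transferred per O₂ molecule, so n(O₂) = 0.4925 / 4 = 0.1231 mol.
V = nRT/P = (0.1231 × 8.314 × 298) / (122 × 10³ Pa) = 0.00250 m³ = 2.50 L.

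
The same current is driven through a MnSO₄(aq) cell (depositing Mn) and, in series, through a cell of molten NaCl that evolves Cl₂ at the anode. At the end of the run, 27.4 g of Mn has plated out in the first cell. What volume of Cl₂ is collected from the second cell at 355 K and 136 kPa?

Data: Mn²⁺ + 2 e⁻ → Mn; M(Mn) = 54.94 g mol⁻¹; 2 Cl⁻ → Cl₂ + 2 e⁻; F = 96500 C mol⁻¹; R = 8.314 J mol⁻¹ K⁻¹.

n(Mn) = 27.4 / 54.94 = 0.4987 mol, so n(e⁻) = 2 × 0.4987 = 0.9975 mol.
The cells are in series, so the same 0.9975 mol of electrons passes through the second cell.
2 Cl⁻ → Cl₂ + 2 e⁻ — 2 mol e⁻ per mol Cl₂, so n(Cl₂) = 0.9975/2 = 0.4987 mol.
V = nRT/P = (0.4987 × 8.314 × 355) / (136 × 10³) = 0.0108 m³ = 10.8 L.

10.8 L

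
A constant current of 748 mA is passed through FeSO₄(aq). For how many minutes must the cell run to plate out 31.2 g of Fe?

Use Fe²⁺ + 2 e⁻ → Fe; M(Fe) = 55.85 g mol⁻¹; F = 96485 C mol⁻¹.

n(Fe) = m/M = 31.2 / 55.85 = 0.5586 mol.
Each Fe atom requires 2 electrons, so n(e⁻) = 2 × 0.5586 = 1.117 mol.
Q = n(e⁻)·F = 1.117 × 96485 = 107800 C.
t = Q/I = 107800 / 0.7480 A = 144100 s = 2400 min.

2400 min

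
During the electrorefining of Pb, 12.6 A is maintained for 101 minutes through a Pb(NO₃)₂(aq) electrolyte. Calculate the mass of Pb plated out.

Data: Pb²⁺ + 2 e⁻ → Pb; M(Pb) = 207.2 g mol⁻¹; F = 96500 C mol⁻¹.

82.0 g

Q = I·t = 12.60 A × 6060.0 s = 76360 C.
n(e⁻) = Q/F = 76360 / 96500 = 0.7913 mol.
Pb²⁺ + 2 e⁻ → Pb, so n(Pb) = n(e⁻)/2 = 0.3956 mol.
m = n·M = 0.3956 × 207.2 = 82.0 g.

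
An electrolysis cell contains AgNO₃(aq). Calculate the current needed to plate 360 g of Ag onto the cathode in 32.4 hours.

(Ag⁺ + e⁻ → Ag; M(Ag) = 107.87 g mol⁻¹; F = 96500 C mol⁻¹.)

2.76 A

n(Ag) = 360 / 107.87 = 3.337 mol.
n(e⁻) = 1 × 3.337 = 3.337 mol.
Q = n(e⁻)·F = 3.337 × 96500 = 322100 C.
I = Q/t = 322100 / 116640 s = 2.76 A.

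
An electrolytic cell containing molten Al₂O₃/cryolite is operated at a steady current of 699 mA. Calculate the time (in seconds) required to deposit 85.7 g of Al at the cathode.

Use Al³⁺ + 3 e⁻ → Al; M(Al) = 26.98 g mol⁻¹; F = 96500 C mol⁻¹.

1.32 × 10⁶ s

n(Al) = m/M = 85.7 / 26.98 = 3.176 mol.
Each Al atom requires 3 electrons, so n(e⁻) = 3 × 3.176 = 9.529 mol.
Q = n(e⁻)·F = 9.529 × 96500 = 919600 C.
t = Q/I = 919600 / 0.6990 A = 1316000 s.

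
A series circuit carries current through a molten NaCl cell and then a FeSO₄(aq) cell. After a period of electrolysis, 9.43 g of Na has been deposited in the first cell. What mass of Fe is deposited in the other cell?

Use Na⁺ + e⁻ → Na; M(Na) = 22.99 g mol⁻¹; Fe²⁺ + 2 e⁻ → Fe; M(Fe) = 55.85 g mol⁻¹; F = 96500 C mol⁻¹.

11.5 g

n(Na) = 9.43 / 22.99 = 0.4102 mol.
Since Na⁺ + e⁻ → Na, n(e⁻) passed = 1 × 0.4102 = 0.4102 mol.
Cells in series carry the same charge, so the same 0.4102 mol of electrons passes through cell 2.
Fe²⁺ + 2 e⁻ → Fe, so n(Fe) = 0.4102 / 2 = 0.2051 mol.
m(Fe) = 0.2051 × 55.85 = 11.5 g.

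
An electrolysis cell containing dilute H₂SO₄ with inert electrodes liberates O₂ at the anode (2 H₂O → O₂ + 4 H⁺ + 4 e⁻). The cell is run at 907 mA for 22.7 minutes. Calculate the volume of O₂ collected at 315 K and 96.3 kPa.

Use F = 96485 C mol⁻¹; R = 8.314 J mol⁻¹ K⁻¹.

0.0870 L

Q = I·t = 0.9070 A × 1362.0 s = 1235 C.
n(e⁻) = Q/F = 1235 / 96485 = 0.01280 mol.
4 electrons are transferred per O₂ molecule, so n(O₂) = 0.01280 / 4 = 0.003201 mol.
V = nRT/P = (0.003201 × 8.314 × 315) / (96.3 × 10³ Pa) = 8.70 × 10⁻⁵ m³ = 0.0870 L.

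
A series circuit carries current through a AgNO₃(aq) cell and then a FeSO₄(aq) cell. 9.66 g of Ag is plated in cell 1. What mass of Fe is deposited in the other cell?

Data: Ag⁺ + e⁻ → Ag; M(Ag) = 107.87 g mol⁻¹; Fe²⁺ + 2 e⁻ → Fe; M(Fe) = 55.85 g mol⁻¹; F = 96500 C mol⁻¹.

n(Ag) = 9.66 / 107.87 = 0.08955 mol.
Since Ag⁺ + e⁻ → Ag, n(e⁻) passed = 1 × 0.08955 = 0.08955 mol.
Cells in series carry the same charge, so the same 0.08955 mol of electrons passes through cell 2.
Fe²⁺ + 2 e⁻ → Fe, so n(Fe) = 0.08955 / 2 = 0.04478 mol.
m(Fe) = 0.04478 × 55.85 = 2.50 g.

2.50 g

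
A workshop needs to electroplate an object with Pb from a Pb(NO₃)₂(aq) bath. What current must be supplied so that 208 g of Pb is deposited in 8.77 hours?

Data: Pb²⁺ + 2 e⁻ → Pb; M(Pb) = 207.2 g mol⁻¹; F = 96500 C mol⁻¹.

n(Pb) = 208 / 207.2 = 1.004 mol.
n(e⁻) = 2 × 1.004 = 2.008 mol.
Q = n(e⁻)·F = 2.008 × 96500 = 193700 C.
I = Q/t = 193700 / 31572 s = 6.14 A.

6.14 A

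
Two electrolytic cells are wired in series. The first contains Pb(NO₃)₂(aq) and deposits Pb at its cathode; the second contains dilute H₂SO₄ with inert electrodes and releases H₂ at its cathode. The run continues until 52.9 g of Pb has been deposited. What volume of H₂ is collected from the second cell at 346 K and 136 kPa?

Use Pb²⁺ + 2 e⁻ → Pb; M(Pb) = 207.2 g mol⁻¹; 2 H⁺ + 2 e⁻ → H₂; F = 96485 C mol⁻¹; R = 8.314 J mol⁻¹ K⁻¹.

n(Pb) = 52.9 / 207.2 = 0.2553 mol, so n(e⁻) = 2 × 0.2553 = 0.5106 mol.
The cells are in series, so the same 0.5106 mol of electrons passes through the second cell.
2 H⁺ + 2 e⁻ → H₂ — 2 mol e⁻ per mol H₂, so n(H₂) = 0.5106/2 = 0.2553 mol.
V = nRT/P = (0.2553 × 8.314 × 346) / (136 × 10³) = 0.00540 m³ = 5.40 L.

5.40 L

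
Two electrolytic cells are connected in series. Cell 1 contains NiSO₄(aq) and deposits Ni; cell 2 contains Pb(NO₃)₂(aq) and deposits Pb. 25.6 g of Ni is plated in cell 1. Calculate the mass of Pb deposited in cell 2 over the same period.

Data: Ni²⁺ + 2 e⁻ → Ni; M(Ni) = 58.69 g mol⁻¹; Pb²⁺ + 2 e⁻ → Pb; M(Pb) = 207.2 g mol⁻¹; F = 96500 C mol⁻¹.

n(Ni) = 25.6 / 58.69 = 0.4362 mol.
Since Ni²⁺ + 2 e⁻ → Ni, n(e⁻) passed = 2 × 0.4362 = 0.8724 mol.
Cells in series carry the same charge, so the same 0.8724 mol of electrons passes through cell 2.
Pb²⁺ + 2 e⁻ → Pb, so n(Pb) = 0.8724 / 2 = 0.4362 mol.
m(Pb) = 0.4362 × 207.2 = 90.4 g.

90.4 g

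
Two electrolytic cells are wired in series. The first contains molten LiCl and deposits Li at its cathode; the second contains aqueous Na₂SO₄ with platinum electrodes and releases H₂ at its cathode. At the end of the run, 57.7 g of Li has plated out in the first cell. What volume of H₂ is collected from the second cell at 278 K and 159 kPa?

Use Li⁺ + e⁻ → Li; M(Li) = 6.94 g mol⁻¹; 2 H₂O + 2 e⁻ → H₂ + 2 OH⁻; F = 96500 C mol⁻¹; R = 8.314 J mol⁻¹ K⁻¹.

n(Li) = 57.7 / 6.94 = 8.314 mol, so n(e⁻) = 1 × 8.314 = 8.314 mol.
The cells are in series, so the same 8.314 mol of electrons passes through the second cell.
2 H₂O + 2 e⁻ → H₂ + 2 OH⁻ — 2 mol e⁻ per mol H₂, so n(H₂) = 8.314/2 = 4.157 mol.
V = nRT/P = (4.157 × 8.314 × 278) / (159 × 10³) = 0.0604 m³ = 60.4 L.

60.4 L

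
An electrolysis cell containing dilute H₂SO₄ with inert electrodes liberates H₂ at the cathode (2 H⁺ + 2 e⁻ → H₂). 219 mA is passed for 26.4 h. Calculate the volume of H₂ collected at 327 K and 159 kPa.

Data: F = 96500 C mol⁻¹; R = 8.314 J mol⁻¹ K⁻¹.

1.84 L

Q = I·t = 0.2190 A × 95040 s = 20810 C.
n(e⁻) = Q/F = 20810 / 96500 = 0.2157 mol.
2 electrons are transferred per H₂ molecule, so n(H₂) = 0.2157 / 2 = 0.1078 mol.
V = nRT/P = (0.1078 × 8.314 × 327) / (159 × 10³ Pa) = 0.00184 m³ = 1.84 L.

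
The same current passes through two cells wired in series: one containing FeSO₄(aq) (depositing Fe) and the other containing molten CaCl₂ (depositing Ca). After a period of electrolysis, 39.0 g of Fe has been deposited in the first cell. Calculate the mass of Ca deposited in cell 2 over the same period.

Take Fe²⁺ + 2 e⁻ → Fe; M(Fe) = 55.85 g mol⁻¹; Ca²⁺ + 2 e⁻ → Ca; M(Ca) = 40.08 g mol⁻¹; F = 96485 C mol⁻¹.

28.0 g

n(Fe) = 39.0 / 55.85 = 0.6983 mol.
Since Fe²⁺ + 2 e⁻ → Fe, n(e⁻) passed = 2 × 0.6983 = 1.397 mol.
Cells in series carry the same charge, so the same 1.397 mol of electrons passes through cell 2.
Ca²⁺ + 2 e⁻ → Ca, so n(Ca) = 1.397 / 2 = 0.6983 mol.
m(Ca) = 0.6983 × 40.08 = 28.0 g.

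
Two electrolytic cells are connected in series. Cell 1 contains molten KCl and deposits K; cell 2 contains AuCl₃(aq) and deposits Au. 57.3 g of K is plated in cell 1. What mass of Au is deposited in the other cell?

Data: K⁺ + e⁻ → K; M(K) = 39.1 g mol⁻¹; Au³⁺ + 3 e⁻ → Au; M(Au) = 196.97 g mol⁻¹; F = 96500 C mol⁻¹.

96.2 g

n(K) = 57.3 / 39.1 = 1.465 mol.
Since K⁺ + e⁻ → K, n(e⁻) passed = 1 × 1.465 = 1.465 mol.
Cells in series carry the same charge, so the same 1.465 mol of electrons passes through cell 2.
Au³⁺ + 3 e⁻ → Au, so n(Au) = 1.465 / 3 = 0.4885 mol.
m(Au) = 0.4885 × 196.97 = 96.2 g.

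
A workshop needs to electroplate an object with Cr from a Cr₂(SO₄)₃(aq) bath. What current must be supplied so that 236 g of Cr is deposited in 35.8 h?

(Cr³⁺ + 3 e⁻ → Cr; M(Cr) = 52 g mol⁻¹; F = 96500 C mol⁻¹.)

n(Cr) = 236 / 52 = 4.538 mol.
n(e⁻) = 3 × 4.538 = 13.62 mol.
Q = n(e⁻)·F = 13.62 × 96500 = 1314000 C.
I = Q/t = 1314000 / 128880 s = 10.2 A.

10.2 A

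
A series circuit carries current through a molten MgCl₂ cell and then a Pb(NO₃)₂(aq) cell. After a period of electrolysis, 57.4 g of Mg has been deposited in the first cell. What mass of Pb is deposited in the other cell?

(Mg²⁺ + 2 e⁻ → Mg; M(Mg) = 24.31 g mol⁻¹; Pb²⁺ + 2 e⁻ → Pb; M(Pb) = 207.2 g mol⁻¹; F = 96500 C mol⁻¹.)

n(Mg) = 57.4 / 24.31 = 2.361 mol.
Since Mg²⁺ + 2 e⁻ → Mg, n(e⁻) passed = 2 × 2.361 = 4.722 mol.
Cells in series carry the same charge, so the same 4.722 mol of electrons passes through cell 2.
Pb²⁺ + 2 e⁻ → Pb, so n(Pb) = 4.722 / 2 = 2.361 mol.
m(Pb) = 2.361 × 207.2 = 489 g.

489 g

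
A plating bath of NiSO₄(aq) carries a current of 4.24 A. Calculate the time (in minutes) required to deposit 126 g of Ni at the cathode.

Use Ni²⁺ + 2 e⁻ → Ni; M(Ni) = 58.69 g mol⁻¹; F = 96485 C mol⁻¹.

1630 min

n(Ni) = m/M = 126 / 58.69 = 2.147 mol.
Each Ni atom requires 2 electrons, so n(e⁻) = 2 × 2.147 = 4.294 mol.
Q = n(e⁻)·F = 4.294 × 96485 = 414300 C.
t = Q/I = 414300 / 4.240 A = 97710 s = 1630 min.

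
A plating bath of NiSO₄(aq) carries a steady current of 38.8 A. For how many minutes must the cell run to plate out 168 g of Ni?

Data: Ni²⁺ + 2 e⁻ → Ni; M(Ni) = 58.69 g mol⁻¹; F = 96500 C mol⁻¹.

n(Ni) = m/M = 168 / 58.69 = 2.862 mol.
Each Ni atom requires 2 electrons, so n(e⁻) = 2 × 2.862 = 5.725 mol.
Q = n(e⁻)·F = 5.725 × 96500 = 552500 C.
t = Q/I = 552500 / 38.80 A = 14240 s = 237 min.

237 min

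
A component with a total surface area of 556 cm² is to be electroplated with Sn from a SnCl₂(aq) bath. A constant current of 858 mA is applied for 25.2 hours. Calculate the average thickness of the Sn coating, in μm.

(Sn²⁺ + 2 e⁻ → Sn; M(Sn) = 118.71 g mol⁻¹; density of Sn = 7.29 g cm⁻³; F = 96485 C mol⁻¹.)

118 μm

Q = I·t = 0.8580 × 90720 = 77840 C; n(e⁻) = 0.8067 mol.
n(Sn) = n(e⁻)/2 = 0.4034 mol, so m = 0.4034 × 118.71 = 47.88 g.
Volume = m/ρ = 47.88 / 7.29 = 6.568 cm³.
Thickness = V/A = 6.568 / 556 = 0.0118 cm = 118 μm.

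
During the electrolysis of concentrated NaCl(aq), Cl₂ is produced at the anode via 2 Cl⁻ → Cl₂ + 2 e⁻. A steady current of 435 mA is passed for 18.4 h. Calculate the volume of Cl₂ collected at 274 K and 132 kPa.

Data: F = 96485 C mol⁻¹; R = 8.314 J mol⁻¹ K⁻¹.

Q = I·t = 0.4350 A × 66240 s = 28810 C.
n(e⁻) = Q/F = 28810 / 96485 = 0.2986 mol.
2 electrons are transferred per Cl₂ molecule, so n(Cl₂) = 0.2986 / 2 = 0.1493 mol.
V = nRT/P = (0.1493 × 8.314 × 274) / (132 × 10³ Pa) = 0.00258 m³ = 2.58 L.

2.58 L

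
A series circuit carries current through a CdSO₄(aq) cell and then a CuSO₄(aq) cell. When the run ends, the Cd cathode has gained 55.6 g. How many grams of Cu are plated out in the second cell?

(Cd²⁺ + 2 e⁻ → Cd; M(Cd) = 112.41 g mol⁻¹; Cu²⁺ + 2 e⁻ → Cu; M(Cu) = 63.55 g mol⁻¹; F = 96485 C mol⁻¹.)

31.4 g

n(Cd) = 55.6 / 112.41 = 0.4946 mol.
Since Cd²⁺ + 2 e⁻ → Cd, n(e⁻) passed = 2 × 0.4946 = 0.9892 mol.
Cells in series carry the same charge, so the same 0.9892 mol of electrons passes through cell 2.
Cu²⁺ + 2 e⁻ → Cu, so n(Cu) = 0.9892 / 2 = 0.4946 mol.
m(Cu) = 0.4946 × 63.55 = 31.4 g.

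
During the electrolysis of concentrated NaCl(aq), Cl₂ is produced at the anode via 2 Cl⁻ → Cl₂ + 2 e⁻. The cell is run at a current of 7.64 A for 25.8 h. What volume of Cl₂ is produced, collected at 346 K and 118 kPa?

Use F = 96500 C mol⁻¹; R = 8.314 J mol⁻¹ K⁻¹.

Q = I·t = 7.640 A × 92880 s = 709600 C.
n(e⁻) = Q/F = 709600 / 96500 = 7.353 mol.
2 electrons are transferred per Cl₂ molecule, so n(Cl₂) = 7.353 / 2 = 3.677 mol.
V = nRT/P = (3.677 × 8.314 × 346) / (118 × 10³ Pa) = 0.0896 m³ = 89.6 L.

89.6 L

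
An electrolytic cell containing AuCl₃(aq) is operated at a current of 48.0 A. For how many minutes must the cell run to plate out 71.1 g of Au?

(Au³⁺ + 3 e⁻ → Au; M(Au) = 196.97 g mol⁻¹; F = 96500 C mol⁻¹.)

36.3 min

n(Au) = m/M = 71.1 / 196.97 = 0.3610 mol.
Each Au atom requires 3 electrons, so n(e⁻) = 3 × 0.3610 = 1.083 mol.
Q = n(e⁻)·F = 1.083 × 96500 = 104500 C.
t = Q/I = 104500 / 48.00 A = 2177 s = 36.3 min.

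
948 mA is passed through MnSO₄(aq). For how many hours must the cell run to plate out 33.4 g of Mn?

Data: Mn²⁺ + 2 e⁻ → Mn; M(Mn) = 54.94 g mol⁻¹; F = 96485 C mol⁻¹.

34.4 h

n(Mn) = m/M = 33.4 / 54.94 = 0.6079 mol.
Each Mn atom requires 2 electrons, so n(e⁻) = 2 × 0.6079 = 1.216 mol.
Q = n(e⁻)·F = 1.216 × 96485 = 117300 C.
t = Q/I = 117300 / 0.9480 A = 123700 s = 34.4 h.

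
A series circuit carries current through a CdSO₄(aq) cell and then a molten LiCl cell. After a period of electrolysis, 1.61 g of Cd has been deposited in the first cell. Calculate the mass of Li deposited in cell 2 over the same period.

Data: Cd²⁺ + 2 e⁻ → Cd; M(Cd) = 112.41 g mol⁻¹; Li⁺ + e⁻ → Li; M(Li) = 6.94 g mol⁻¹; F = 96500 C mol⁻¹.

0.199 g

n(Cd) = 1.61 / 112.41 = 0.01432 mol.
Since Cd²⁺ + 2 e⁻ → Cd, n(e⁻) passed = 2 × 0.01432 = 0.02865 mol.
Cells in series carry the same charge, so the same 0.02865 mol of electrons passes through cell 2.
Li⁺ + e⁻ → Li, so n(Li) = 0.02865 / 1 = 0.02865 mol.
m(Li) = 0.02865 × 6.94 = 0.199 g.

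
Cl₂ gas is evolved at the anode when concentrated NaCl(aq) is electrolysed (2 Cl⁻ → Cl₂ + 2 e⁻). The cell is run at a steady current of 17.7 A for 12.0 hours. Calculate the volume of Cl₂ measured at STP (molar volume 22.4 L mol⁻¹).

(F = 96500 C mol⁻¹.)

Q = I·t = 17.70 A × 43200 s = 764600 C.
n(e⁻) = Q/F = 764600 / 96500 = 7.924 mol.
2 electrons are transferred per Cl₂ molecule, so n(Cl₂) = 7.924 / 2 = 3.962 mol.
V = n × V_m = 3.962 × 22.4 = 88.7 L.

88.7 L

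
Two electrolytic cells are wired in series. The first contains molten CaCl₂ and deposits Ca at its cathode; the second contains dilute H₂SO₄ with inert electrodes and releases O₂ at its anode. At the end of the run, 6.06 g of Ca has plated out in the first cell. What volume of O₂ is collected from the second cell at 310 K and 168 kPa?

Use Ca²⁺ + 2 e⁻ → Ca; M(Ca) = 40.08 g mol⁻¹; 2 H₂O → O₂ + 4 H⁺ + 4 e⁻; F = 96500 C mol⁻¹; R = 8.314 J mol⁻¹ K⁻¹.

n(Ca) = 6.06 / 40.08 = 0.1512 mol, so n(e⁻) = 2 × 0.1512 = 0.3024 mol.
The cells are in series, so the same 0.3024 mol of electrons passes through the second cell.
2 H₂O → O₂ + 4 H⁺ + 4 e⁻ — 4 mol e⁻ per mol O₂, so n(O₂) = 0.3024/4 = 0.07560 mol.
V = nRT/P = (0.07560 × 8.314 × 310) / (168 × 10³) = 0.00116 m³ = 1.16 L.

1.16 L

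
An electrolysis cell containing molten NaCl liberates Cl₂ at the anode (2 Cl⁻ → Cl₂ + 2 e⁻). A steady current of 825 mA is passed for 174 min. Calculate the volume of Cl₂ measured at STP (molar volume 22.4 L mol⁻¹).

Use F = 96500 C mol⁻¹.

Q = I·t = 0.8250 A × 10440 s = 8613 C.
n(e⁻) = Q/F = 8613 / 96500 = 0.08925 mol.
2 electrons are transferred per Cl₂ molecule, so n(Cl₂) = 0.08925 / 2 = 0.04463 mol.
V = n × V_m = 0.04463 × 22.4 = 1.00 L.

1.00 L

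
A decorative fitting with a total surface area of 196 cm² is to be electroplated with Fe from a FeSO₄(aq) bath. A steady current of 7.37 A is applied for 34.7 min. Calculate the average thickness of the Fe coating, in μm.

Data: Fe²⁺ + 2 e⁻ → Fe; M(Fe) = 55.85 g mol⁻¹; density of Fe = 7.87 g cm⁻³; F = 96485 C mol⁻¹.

28.8 μm

Q = I·t = 7.370 × 2082.0 = 15340 C; n(e⁻) = 0.1590 mol.
n(Fe) = n(e⁻)/2 = 0.07952 mol, so m = 0.07952 × 55.85 = 4.441 g.
Volume = m/ρ = 4.441 / 7.87 = 0.5643 cm³.
Thickness = V/A = 0.5643 / 196 = 0.00288 cm = 28.8 μm.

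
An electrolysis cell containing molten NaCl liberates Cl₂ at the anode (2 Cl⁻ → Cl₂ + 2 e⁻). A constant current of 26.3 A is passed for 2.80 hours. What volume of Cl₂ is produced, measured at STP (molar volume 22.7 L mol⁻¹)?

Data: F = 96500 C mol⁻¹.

31.2 L

Q = I·t = 26.30 A × 10080 s = 265100 C.
n(e⁻) = Q/F = 265100 / 96500 = 2.747 mol.
2 electrons are transferred per Cl₂ molecule, so n(Cl₂) = 2.747 / 2 = 1.374 mol.
V = n × V_m = 1.374 × 22.7 = 31.2 L.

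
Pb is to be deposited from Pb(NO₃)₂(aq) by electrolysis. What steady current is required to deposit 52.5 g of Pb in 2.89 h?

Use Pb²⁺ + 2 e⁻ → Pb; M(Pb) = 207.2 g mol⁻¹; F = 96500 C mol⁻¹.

n(Pb) = 52.5 / 207.2 = 0.2534 mol.
n(e⁻) = 2 × 0.2534 = 0.5068 mol.
Q = n(e⁻)·F = 0.5068 × 96500 = 48900 C.
I = Q/t = 48900 / 10404 s = 4.70 A.

4.70 A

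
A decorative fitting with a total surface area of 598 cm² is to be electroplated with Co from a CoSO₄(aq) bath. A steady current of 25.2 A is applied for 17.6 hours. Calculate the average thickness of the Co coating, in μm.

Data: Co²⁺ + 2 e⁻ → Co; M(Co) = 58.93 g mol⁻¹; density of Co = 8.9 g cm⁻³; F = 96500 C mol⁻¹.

Q = I·t = 25.20 × 63360 = 1597000 C; n(e⁻) = 16.55 mol.
n(Co) = n(e⁻)/2 = 8.273 mol, so m = 8.273 × 58.93 = 487.5 g.
Volume = m/ρ = 487.5 / 8.9 = 54.78 cm³.
Thickness = V/A = 54.78 / 598 = 0.0916 cm = 916 μm.

916 μm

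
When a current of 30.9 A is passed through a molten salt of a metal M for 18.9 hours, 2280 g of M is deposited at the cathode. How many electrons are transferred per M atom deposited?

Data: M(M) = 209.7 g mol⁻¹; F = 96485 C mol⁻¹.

Q = I·t = 30.90 A × 68040 s = 2102000 C, so n(e⁻) = 2102000/96485 = 21.79 mol.
n(M) deposited = 2280 / 209.7 = 10.87 mol.
Electrons per atom = n(e⁻)/n(M) = 21.79 / 10.87 = 2.00 ≈ 2, so the ion is M²⁺.

2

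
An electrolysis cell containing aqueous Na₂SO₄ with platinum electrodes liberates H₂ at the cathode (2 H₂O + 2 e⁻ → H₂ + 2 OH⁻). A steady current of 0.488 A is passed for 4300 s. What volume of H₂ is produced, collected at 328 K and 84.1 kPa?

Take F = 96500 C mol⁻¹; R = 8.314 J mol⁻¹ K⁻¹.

Q = I·t = 0.4880 A × 4300.0 s = 2098 C.
n(e⁻) = Q/F = 2098 / 96500 = 0.02175 mol.
2 electrons are transferred per H₂ molecule, so n(H₂) = 0.02175 / 2 = 0.01087 mol.
V = nRT/P = (0.01087 × 8.314 × 328) / (84.1 × 10³ Pa) = 3.53 × 10⁻⁴ m³ = 0.353 L.

0.353 L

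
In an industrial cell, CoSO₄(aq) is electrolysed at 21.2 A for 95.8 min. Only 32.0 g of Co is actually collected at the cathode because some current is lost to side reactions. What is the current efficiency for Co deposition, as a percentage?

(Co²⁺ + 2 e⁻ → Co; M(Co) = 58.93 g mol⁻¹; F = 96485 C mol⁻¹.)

Q = I·t = 21.20 × 5748.0 = 121900 C; n(e⁻) = 121900/96485 = 1.263 mol.
Theoretical n(Co) = n(e⁻)/2 = 0.6315 mol, i.e. m_theo = 0.6315 × 58.93 = 37.21 g.
Efficiency = m_actual / m_theo = 32.0 / 37.21 = 86.0 %.

86.0 %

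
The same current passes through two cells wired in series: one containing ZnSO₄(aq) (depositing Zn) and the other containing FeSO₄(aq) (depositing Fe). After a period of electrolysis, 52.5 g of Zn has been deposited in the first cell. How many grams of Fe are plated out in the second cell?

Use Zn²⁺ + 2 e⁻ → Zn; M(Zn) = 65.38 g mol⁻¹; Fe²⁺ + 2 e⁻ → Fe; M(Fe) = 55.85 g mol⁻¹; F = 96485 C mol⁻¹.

44.8 g

n(Zn) = 52.5 / 65.38 = 0.8030 mol.
Since Zn²⁺ + 2 e⁻ → Zn, n(e⁻) passed = 2 × 0.8030 = 1.606 mol.
Cells in series carry the same charge, so the same 1.606 mol of electrons passes through cell 2.
Fe²⁺ + 2 e⁻ → Fe, so n(Fe) = 1.606 / 2 = 0.8030 mol.
m(Fe) = 0.8030 × 55.85 = 44.8 g.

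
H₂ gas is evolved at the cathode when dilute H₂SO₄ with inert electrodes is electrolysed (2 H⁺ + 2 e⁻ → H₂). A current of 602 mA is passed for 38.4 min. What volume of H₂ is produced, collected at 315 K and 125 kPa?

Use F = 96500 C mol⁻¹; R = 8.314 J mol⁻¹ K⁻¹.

0.151 L

Q = I·t = 0.6020 A × 2304.0 s = 1387 C.
n(e⁻) = Q/F = 1387 / 96500 = 0.01437 mol.
2 electrons are transferred per H₂ molecule, so n(H₂) = 0.01437 / 2 = 0.007187 mol.
V = nRT/P = (0.007187 × 8.314 × 315) / (125 × 10³ Pa) = 1.51 × 10⁻⁴ m³ = 0.151 L.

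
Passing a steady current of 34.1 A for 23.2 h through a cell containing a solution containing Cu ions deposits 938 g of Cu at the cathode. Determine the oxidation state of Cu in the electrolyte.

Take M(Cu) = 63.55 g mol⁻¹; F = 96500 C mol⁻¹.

Q = I·t = 34.10 A × 83520 s = 2848000 C, so n(e⁻) = 2848000/96500 = 29.51 mol.
n(Cu) deposited = 938 / 63.55 = 14.76 mol.
Electrons per atom = n(e⁻)/n(Cu) = 29.51 / 14.76 = 2.00 ≈ 2, so the ion is Cu²⁺.

+2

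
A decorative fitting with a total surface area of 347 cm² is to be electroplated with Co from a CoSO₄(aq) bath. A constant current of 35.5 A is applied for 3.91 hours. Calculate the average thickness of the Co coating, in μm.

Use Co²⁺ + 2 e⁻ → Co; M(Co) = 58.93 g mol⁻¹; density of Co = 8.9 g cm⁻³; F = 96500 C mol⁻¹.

494 μm

Q = I·t = 35.50 × 14076 = 499700 C; n(e⁻) = 5.178 mol.
n(Co) = n(e⁻)/2 = 2.589 mol, so m = 2.589 × 58.93 = 152.6 g.
Volume = m/ρ = 152.6 / 8.9 = 17.14 cm³.
Thickness = V/A = 17.14 / 347 = 0.0494 cm = 494 μm.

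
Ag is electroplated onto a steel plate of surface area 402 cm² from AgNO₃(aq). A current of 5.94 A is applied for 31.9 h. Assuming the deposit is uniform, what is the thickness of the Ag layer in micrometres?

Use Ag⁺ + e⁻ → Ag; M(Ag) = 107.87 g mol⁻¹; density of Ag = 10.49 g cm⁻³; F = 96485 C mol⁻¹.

1810 μm

Q = I·t = 5.940 × 114840 = 682100 C; n(e⁻) = 7.070 mol.
n(Ag) = n(e⁻)/1 = 7.070 mol, so m = 7.070 × 107.87 = 762.6 g.
Volume = m/ρ = 762.6 / 10.49 = 72.70 cm³.
Thickness = V/A = 72.70 / 402 = 0.181 cm = 1810 μm.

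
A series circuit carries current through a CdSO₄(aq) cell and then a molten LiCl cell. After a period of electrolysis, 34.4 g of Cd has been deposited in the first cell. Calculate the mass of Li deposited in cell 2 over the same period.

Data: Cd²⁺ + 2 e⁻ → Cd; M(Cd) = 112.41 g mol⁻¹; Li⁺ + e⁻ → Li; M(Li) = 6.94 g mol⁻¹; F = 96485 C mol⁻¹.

n(Cd) = 34.4 / 112.41 = 0.3060 mol.
Since Cd²⁺ + 2 e⁻ → Cd, n(e⁻) passed = 2 × 0.3060 = 0.6120 mol.
Cells in series carry the same charge, so the same 0.6120 mol of electrons passes through cell 2.
Li⁺ + e⁻ → Li, so n(Li) = 0.6120 / 1 = 0.6120 mol.
m(Li) = 0.6120 × 6.94 = 4.25 g.

4.25 g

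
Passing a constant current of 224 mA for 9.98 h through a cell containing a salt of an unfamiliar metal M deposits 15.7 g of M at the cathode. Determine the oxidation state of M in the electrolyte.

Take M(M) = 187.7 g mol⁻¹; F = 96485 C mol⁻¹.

Q = I·t = 0.2240 A × 35928 s = 8048 C, so n(e⁻) = 8048/96485 = 0.08341 mol.
n(M) deposited = 15.7 / 187.7 = 0.08364 mol.
Electrons per atom = n(e⁻)/n(M) = 0.08341 / 0.08364 = 0.997 ≈ 1, so the ion is M⁺.

+1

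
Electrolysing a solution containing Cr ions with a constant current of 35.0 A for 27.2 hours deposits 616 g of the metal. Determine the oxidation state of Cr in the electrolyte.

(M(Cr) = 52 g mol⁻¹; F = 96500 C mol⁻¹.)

Q = I·t = 35.00 A × 97920 s = 3427000 C, so n(e⁻) = 3427000/96500 = 35.52 mol.
n(Cr) deposited = 616 / 52 = 11.85 mol.
Electrons per atom = n(e⁻)/n(Cr) = 35.52 / 11.85 = 3.00 ≈ 3, so the ion is Cr³⁺.

+3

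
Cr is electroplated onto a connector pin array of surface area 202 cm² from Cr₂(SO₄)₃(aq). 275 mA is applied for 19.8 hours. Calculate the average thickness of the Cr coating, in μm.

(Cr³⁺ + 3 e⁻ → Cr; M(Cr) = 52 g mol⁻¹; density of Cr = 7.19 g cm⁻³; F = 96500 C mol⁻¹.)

24.2 μm

Q = I·t = 0.2750 × 71280 = 19600 C; n(e⁻) = 0.2031 mol.
n(Cr) = n(e⁻)/3 = 0.06771 mol, so m = 0.06771 × 52 = 3.521 g.
Volume = m/ρ = 3.521 / 7.19 = 0.4897 cm³.
Thickness = V/A = 0.4897 / 202 = 0.00242 cm = 24.2 μm.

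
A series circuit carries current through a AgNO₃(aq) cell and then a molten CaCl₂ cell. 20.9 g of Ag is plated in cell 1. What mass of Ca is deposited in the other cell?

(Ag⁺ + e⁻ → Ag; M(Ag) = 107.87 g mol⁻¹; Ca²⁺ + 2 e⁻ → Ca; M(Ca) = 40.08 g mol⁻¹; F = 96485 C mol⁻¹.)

3.88 g

n(Ag) = 20.9 / 107.87 = 0.1938 mol.
Since Ag⁺ + e⁻ → Ag, n(e⁻) passed = 1 × 0.1938 = 0.1938 mol.
Cells in series carry the same charge, so the same 0.1938 mol of electrons passes through cell 2.
Ca²⁺ + 2 e⁻ → Ca, so n(Ca) = 0.1938 / 2 = 0.09688 mol.
m(Ca) = 0.09688 × 40.08 = 3.88 g.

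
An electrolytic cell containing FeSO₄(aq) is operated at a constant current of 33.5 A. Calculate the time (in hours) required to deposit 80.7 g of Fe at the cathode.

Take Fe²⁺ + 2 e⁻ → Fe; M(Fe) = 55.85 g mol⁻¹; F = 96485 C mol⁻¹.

2.31 h

n(Fe) = m/M = 80.7 / 55.85 = 1.445 mol.
Each Fe atom requires 2 electrons, so n(e⁻) = 2 × 1.445 = 2.890 mol.
Q = n(e⁻)·F = 2.890 × 96485 = 278800 C.
t = Q/I = 278800 / 33.50 A = 8323 s = 2.31 h.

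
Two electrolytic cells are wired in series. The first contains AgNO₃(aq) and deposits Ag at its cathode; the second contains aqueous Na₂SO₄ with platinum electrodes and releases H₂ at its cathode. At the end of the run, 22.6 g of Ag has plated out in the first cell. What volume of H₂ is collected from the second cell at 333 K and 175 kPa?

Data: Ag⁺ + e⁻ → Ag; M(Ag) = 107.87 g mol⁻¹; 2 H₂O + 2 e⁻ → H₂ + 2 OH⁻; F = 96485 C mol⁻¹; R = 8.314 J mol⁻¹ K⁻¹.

1.66 L

n(Ag) = 22.6 / 107.87 = 0.2095 mol, so n(e⁻) = 1 × 0.2095 = 0.2095 mol.
The cells are in series, so the same 0.2095 mol of electrons passes through the second cell.
2 H₂O + 2 e⁻ → H₂ + 2 OH⁻ — 2 mol e⁻ per mol H₂, so n(H₂) = 0.2095/2 = 0.1048 mol.
V = nRT/P = (0.1048 × 8.314 × 333) / (175 × 10³) = 0.00166 m³ = 1.66 L.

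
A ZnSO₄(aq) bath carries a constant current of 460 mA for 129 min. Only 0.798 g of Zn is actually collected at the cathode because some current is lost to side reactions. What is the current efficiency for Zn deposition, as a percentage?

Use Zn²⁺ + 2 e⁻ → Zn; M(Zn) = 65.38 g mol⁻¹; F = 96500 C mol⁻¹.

Q = I·t = 0.4600 × 7740.0 = 3560 C; n(e⁻) = 3560/96500 = 0.03690 mol.
Theoretical n(Zn) = n(e⁻)/2 = 0.01845 mol, i.e. m_theo = 0.01845 × 65.38 = 1.206 g.
Efficiency = m_actual / m_theo = 0.798 / 1.206 = 66.2 %.

66.2 %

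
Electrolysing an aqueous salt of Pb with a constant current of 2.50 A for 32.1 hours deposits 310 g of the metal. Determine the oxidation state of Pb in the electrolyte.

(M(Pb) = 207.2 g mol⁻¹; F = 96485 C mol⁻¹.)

+2

Q = I·t = 2.500 A × 115560 s = 288900 C, so n(e⁻) = 288900/96485 = 2.994 mol.
n(Pb) deposited = 310 / 207.2 = 1.496 mol.
Electrons per atom = n(e⁻)/n(Pb) = 2.994 / 1.496 = 2.00 ≈ 2, so the ion is Pb²⁺.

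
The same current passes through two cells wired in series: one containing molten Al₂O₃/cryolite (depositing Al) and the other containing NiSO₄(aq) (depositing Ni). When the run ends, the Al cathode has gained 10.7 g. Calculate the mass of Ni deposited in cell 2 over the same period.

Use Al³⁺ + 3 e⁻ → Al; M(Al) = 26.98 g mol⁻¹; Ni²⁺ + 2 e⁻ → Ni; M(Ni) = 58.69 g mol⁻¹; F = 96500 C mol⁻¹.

34.9 g

n(Al) = 10.7 / 26.98 = 0.3966 mol.
Since Al³⁺ + 3 e⁻ → Al, n(e⁻) passed = 3 × 0.3966 = 1.190 mol.
Cells in series carry the same charge, so the same 1.190 mol of electrons passes through cell 2.
Ni²⁺ + 2 e⁻ → Ni, so n(Ni) = 1.190 / 2 = 0.5949 mol.
m(Ni) = 0.5949 × 58.69 = 34.9 g.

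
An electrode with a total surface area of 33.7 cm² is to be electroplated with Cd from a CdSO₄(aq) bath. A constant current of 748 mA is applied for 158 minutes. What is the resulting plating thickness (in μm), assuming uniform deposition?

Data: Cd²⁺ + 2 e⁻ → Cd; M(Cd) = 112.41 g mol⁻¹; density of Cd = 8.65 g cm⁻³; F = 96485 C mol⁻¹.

142 μm

Q = I·t = 0.7480 × 9480.0 = 7091 C; n(e⁻) = 0.07349 mol.
n(Cd) = n(e⁻)/2 = 0.03675 mol, so m = 0.03675 × 112.41 = 4.131 g.
Volume = m/ρ = 4.131 / 8.65 = 0.4775 cm³.
Thickness = V/A = 0.4775 / 33.7 = 0.0142 cm = 142 μm.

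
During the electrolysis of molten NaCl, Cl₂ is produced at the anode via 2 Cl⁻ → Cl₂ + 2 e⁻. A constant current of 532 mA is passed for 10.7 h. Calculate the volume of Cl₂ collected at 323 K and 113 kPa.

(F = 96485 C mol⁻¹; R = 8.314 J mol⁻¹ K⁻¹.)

2.52 L

Q = I·t = 0.5320 A × 38520 s = 20490 C.
n(e⁻) = Q/F = 20490 / 96485 = 0.2124 mol.
2 electrons are transferred per Cl₂ molecule, so n(Cl₂) = 0.2124 / 2 = 0.1062 mol.
V = nRT/P = (0.1062 × 8.314 × 323) / (113 × 10³ Pa) = 0.00252 m³ = 2.52 L.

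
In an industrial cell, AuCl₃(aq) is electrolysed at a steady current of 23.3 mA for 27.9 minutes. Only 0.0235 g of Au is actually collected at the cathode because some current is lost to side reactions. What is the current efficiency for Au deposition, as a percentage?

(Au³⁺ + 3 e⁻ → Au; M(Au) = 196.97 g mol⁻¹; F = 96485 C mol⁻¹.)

88.5 %

Q = I·t = 0.02330 × 1674.0 = 39.00 C; n(e⁻) = 39.00/96485 = 0.0004043 mol.
Theoretical n(Au) = n(e⁻)/3 = 0.0001348 mol, i.e. m_theo = 0.0001348 × 196.97 = 0.02654 g.
Efficiency = m_actual / m_theo = 0.0235 / 0.02654 = 88.5 %.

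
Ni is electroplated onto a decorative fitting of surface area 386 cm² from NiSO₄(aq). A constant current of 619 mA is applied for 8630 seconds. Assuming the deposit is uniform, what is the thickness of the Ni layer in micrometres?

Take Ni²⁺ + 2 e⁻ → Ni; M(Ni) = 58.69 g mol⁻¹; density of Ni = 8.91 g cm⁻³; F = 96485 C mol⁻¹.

4.72 μm

Q = I·t = 0.6190 × 8630.0 = 5342 C; n(e⁻) = 0.05537 mol.
n(Ni) = n(e⁻)/2 = 0.02768 mol, so m = 0.02768 × 58.69 = 1.625 g.
Volume = m/ρ = 1.625 / 8.91 = 0.1823 cm³.
Thickness = V/A = 0.1823 / 386 = 4.72 × 10⁻⁴ cm = 4.72 μm.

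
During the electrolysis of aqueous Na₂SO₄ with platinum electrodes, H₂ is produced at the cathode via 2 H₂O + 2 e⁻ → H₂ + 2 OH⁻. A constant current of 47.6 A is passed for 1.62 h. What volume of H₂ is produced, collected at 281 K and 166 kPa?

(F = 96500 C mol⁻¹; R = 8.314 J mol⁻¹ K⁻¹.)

20.2 L

Q = I·t = 47.60 A × 5832.0 s = 277600 C.
n(e⁻) = Q/F = 277600 / 96500 = 2.877 mol.
2 electrons are transferred per H₂ molecule, so n(H₂) = 2.877 / 2 = 1.438 mol.
V = nRT/P = (1.438 × 8.314 × 281) / (166 × 10³ Pa) = 0.0202 m³ = 20.2 L.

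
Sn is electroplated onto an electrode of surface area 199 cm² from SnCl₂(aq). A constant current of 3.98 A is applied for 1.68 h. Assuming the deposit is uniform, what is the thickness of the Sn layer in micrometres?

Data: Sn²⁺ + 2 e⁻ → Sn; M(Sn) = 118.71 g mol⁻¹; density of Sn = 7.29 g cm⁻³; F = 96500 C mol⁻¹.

Q = I·t = 3.980 × 6048.0 = 24070 C; n(e⁻) = 0.2494 mol.
n(Sn) = n(e⁻)/2 = 0.1247 mol, so m = 0.1247 × 118.71 = 14.81 g.
Volume = m/ρ = 14.81 / 7.29 = 2.031 cm³.
Thickness = V/A = 2.031 / 199 = 0.0102 cm = 102 μm.

102 μm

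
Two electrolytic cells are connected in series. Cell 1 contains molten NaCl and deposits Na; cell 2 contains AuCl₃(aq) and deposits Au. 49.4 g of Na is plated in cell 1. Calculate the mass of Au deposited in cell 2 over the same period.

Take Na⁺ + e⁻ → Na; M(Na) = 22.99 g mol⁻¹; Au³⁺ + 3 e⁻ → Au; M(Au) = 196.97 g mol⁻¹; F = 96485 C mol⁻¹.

n(Na) = 49.4 / 22.99 = 2.149 mol.
Since Na⁺ + e⁻ → Na, n(e⁻) passed = 1 × 2.149 = 2.149 mol.
Cells in series carry the same charge, so the same 2.149 mol of electrons passes through cell 2.
Au³⁺ + 3 e⁻ → Au, so n(Au) = 2.149 / 3 = 0.7163 mol.
m(Au) = 0.7163 × 196.97 = 141 g.

141 g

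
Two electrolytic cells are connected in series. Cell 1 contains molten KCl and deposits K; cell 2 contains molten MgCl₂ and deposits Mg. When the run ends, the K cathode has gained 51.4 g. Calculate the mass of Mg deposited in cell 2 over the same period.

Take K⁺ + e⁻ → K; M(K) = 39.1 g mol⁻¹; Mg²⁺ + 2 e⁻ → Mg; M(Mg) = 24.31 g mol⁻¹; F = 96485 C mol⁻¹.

n(K) = 51.4 / 39.1 = 1.315 mol.
Since K⁺ + e⁻ → K, n(e⁻) passed = 1 × 1.315 = 1.315 mol.
Cells in series carry the same charge, so the same 1.315 mol of electrons passes through cell 2.
Mg²⁺ + 2 e⁻ → Mg, so n(Mg) = 1.315 / 2 = 0.6573 mol.
m(Mg) = 0.6573 × 24.31 = 16.0 g.

16.0 g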